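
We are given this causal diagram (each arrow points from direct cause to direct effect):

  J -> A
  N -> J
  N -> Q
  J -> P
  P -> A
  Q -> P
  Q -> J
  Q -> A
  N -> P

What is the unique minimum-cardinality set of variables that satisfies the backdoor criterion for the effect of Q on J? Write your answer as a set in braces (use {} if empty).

{N}

Variables eligible for adjustment (non-descendants of Q, excluding Q and J): {N}.
Backdoor paths from Q to J:
  P1: Q <- N -> J
  P2: Q <- N -> P <- J
  P3: Q <- N -> P -> A <- J
The empty set is not sufficient: P1 (Q <- N -> J) has no collider blocking it and no conditioned non-collider, so it is open.
Try {N}:
  P1: blocked at fork node N ∈ conditioning set.
  P2: blocked at fork node N ∈ conditioning set.
  P3: blocked at fork node N ∈ conditioning set.
{N} contains no descendant of Q and blocks every backdoor path.
{N} is the unique smallest valid adjustment set.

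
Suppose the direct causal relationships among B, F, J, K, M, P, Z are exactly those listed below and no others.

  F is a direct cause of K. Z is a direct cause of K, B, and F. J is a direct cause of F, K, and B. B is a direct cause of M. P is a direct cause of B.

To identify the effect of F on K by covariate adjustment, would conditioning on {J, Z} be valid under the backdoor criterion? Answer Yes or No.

Yes

Backdoor paths from F to K (paths whose first edge points into F):
  P1: F <- Z -> K
  P2: F <- Z -> B <- J -> K
  P3: F <- J -> K
  P4: F <- J -> B <- Z -> K
Condition 1 (no descendant of F in the set): holds — descendants of F are {K}; none are in {J, Z}.
Condition 2 (every backdoor path blocked by {J, Z}):
  P1: blocked at fork node Z ∈ conditioning set.
  P2: blocked at fork node Z ∈ conditioning set.
  P3: blocked at fork node J ∈ conditioning set.
  P4: blocked at fork node J ∈ conditioning set.
{J, Z} satisfies the backdoor criterion.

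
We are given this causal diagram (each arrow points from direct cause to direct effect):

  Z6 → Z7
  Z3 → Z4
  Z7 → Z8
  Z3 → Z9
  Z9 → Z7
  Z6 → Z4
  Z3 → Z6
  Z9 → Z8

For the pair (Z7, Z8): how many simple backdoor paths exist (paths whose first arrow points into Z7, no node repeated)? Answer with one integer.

3

A backdoor path from Z7 to Z8 is any simple undirected path whose first edge points into Z7 (i.e. leaves Z7 via a parent).
Parents of Z7: {Z6, Z9}.
Enumerating:
  P1: Z7 <- Z6 <- Z3 -> Z9 -> Z8
  P2: Z7 <- Z6 -> Z4 <- Z3 -> Z9 -> Z8
  P3: Z7 <- Z9 -> Z8
That exhausts the simple backdoor paths. Count: 3.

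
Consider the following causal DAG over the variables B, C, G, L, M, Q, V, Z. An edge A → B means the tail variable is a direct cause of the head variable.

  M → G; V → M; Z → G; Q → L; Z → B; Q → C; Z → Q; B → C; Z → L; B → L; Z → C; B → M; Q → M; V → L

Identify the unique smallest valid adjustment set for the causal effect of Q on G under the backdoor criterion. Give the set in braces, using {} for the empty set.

{Z}

Variables eligible for adjustment (non-descendants of Q, excluding Q and G): {B, V, Z}.
Backdoor paths from Q to G:
  P1: Q <- Z -> B -> M -> G
  P2: Q <- Z -> B -> L <- V -> M -> G
  P3: Q <- Z -> L <- V -> M -> G
  P4: Q <- Z -> L <- B -> M -> G
  P5: Q <- Z -> C <- B -> M -> G
  P6: Q <- Z -> C <- B -> L <- V -> M -> G
  P7: Q <- Z -> G
The empty set is not sufficient: P1 (Q <- Z -> B -> M -> G) has no collider blocking it and no conditioned non-collider, so it is open.
Try {Z}:
  P1: blocked at fork node Z ∈ conditioning set.
  P2: blocked at fork node Z ∈ conditioning set.
  P3: blocked at fork node Z ∈ conditioning set.
  P4: blocked at fork node Z ∈ conditioning set.
  P5: blocked at fork node Z ∈ conditioning set.
  P6: blocked at fork node Z ∈ conditioning set.
  P7: blocked at fork node Z ∈ conditioning set.
{Z} contains no descendant of Q and blocks every backdoor path.
No other singleton works — e.g. {V} leaves P1 open — so {Z} is the unique smallest valid adjustment set.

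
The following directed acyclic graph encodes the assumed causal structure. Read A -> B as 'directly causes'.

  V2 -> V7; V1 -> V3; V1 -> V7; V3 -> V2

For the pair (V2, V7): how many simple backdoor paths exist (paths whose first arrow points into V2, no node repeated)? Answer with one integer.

1

A backdoor path from V2 to V7 is any simple undirected path whose first edge points into V2 (i.e. leaves V2 via a parent).
Parents of V2: {V3}.
Enumerating:
  P1: V2 <- V3 <- V1 -> V7
That exhausts the simple backdoor paths. Count: 1.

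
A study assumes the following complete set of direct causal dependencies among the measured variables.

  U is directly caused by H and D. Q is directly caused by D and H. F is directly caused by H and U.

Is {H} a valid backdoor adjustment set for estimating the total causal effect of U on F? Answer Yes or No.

Backdoor paths from U to F (paths whose first edge points into U):
  P1: U <- H -> F
  P2: U <- D -> Q <- H -> F
Condition 1 (no descendant of U in the set): holds — descendants of U are {F}; none are in {H}.
Condition 2 (every backdoor path blocked by {H}):
  P1: blocked at fork node H ∈ conditioning set.
  P2: blocked at collider Q (neither it nor any descendant is in the conditioning set).
{H} satisfies the backdoor criterion.

Yes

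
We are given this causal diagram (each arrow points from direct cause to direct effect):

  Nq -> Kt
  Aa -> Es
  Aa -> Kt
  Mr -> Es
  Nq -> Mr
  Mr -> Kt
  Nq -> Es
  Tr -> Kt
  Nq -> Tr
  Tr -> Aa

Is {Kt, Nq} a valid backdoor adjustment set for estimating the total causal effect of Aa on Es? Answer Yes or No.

No

Backdoor paths from Aa to Es (paths whose first edge points into Aa):
  P1: Aa <- Tr <- Nq -> Mr -> Es
  P2: Aa <- Tr <- Nq -> Kt <- Mr -> Es
  P3: Aa <- Tr <- Nq -> Es
  P4: Aa <- Tr -> Kt <- Nq -> Mr -> Es
  P5: Aa <- Tr -> Kt <- Nq -> Es
  P6: Aa <- Tr -> Kt <- Mr <- Nq -> Es
  P7: Aa <- Tr -> Kt <- Mr -> Es
Condition 1 (no descendant of Aa in the set): FAILS — Kt is a descendant of Aa.
Condition 2 (every backdoor path blocked by {Kt, Nq}):
  P1: blocked at fork node Nq ∈ conditioning set.
  P2: blocked at fork node Nq ∈ conditioning set.
  P3: blocked at fork node Nq ∈ conditioning set.
  P4: blocked at fork node Nq ∈ conditioning set.
  P5: blocked at fork node Nq ∈ conditioning set.
  P6: blocked at fork node Nq ∈ conditioning set.
  P7: open — collider(s) Kt are conditioned on (or have a conditioned descendant) and no non-collider on the path is in the set.
{Kt, Nq} does not satisfy the backdoor criterion.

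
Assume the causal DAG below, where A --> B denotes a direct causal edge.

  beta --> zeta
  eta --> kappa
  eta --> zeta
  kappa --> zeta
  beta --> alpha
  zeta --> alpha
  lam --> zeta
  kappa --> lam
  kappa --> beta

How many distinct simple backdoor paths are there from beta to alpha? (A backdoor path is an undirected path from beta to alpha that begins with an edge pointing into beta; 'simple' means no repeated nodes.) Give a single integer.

3

A backdoor path from beta to alpha is any simple undirected path whose first edge points into beta (i.e. leaves beta via a parent).
Parents of beta: {kappa}.
Enumerating:
  P1: beta <- kappa <- eta -> zeta -> alpha
  P2: beta <- kappa -> lam -> zeta -> alpha
  P3: beta <- kappa -> zeta -> alpha
That exhausts the simple backdoor paths. Count: 3.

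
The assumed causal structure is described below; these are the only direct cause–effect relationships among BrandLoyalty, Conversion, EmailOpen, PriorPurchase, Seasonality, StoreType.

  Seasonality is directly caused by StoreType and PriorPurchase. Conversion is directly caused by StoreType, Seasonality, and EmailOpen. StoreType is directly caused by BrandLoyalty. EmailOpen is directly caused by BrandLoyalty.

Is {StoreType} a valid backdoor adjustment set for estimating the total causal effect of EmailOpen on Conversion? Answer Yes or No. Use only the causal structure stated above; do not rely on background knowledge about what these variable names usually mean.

Backdoor paths from EmailOpen to Conversion (paths whose first edge points into EmailOpen):
  P1: EmailOpen <- BrandLoyalty -> StoreType -> Seasonality -> Conversion
  P2: EmailOpen <- BrandLoyalty -> StoreType -> Conversion
Condition 1 (no descendant of EmailOpen in the set): holds — descendants of EmailOpen are {Conversion}; none are in {StoreType}.
Condition 2 (every backdoor path blocked by {StoreType}):
  P1: blocked at chain node StoreType ∈ conditioning set.
  P2: blocked at chain node StoreType ∈ conditioning set.
{StoreType} satisfies the backdoor criterion.

Yes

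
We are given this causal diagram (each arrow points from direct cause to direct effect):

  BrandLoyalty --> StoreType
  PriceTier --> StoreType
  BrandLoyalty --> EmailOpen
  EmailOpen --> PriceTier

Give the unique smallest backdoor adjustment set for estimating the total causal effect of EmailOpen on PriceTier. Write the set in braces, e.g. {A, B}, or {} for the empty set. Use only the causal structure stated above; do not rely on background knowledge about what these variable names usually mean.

Variables eligible for adjustment (non-descendants of EmailOpen, excluding EmailOpen and PriceTier): {BrandLoyalty}.
Backdoor paths from EmailOpen to PriceTier:
  P1: EmailOpen <- BrandLoyalty -> StoreType <- PriceTier
Each backdoor path contains an unconditioned collider, so every path is already blocked with the empty conditioning set:
  P1: blocked at collider StoreType (neither it nor any descendant is in the conditioning set).
The empty set is therefore the unique smallest valid set.

{}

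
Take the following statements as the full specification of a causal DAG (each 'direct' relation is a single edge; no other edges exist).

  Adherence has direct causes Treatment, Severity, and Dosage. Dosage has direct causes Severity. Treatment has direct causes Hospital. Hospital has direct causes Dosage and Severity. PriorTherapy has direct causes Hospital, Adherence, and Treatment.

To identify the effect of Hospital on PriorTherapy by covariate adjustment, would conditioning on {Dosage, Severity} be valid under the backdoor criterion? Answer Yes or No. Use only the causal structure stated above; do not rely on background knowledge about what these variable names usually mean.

Backdoor paths from Hospital to PriorTherapy (paths whose first edge points into Hospital):
  P1: Hospital <- Severity -> Dosage -> Adherence <- Treatment -> PriorTherapy
  P2: Hospital <- Severity -> Dosage -> Adherence -> PriorTherapy
  P3: Hospital <- Severity -> Adherence <- Treatment -> PriorTherapy
  P4: Hospital <- Severity -> Adherence -> PriorTherapy
  P5: Hospital <- Dosage <- Severity -> Adherence <- Treatment -> PriorTherapy
  P6: Hospital <- Dosage <- Severity -> Adherence -> PriorTherapy
  P7: Hospital <- Dosage -> Adherence <- Treatment -> PriorTherapy
  P8: Hospital <- Dosage -> Adherence -> PriorTherapy
Condition 1 (no descendant of Hospital in the set): holds — descendants of Hospital are {Adherence, PriorTherapy, Treatment}; none are in {Dosage, Severity}.
Condition 2 (every backdoor path blocked by {Dosage, Severity}):
  P1: blocked at fork node Severity ∈ conditioning set.
  P2: blocked at fork node Severity ∈ conditioning set.
  P3: blocked at fork node Severity ∈ conditioning set.
  P4: blocked at fork node Severity ∈ conditioning set.
  P5: blocked at chain node Dosage ∈ conditioning set.
  P6: blocked at chain node Dosage ∈ conditioning set.
  P7: blocked at fork node Dosage ∈ conditioning set.
  P8: blocked at fork node Dosage ∈ conditioning set.
{Dosage, Severity} satisfies the backdoor criterion.

Yes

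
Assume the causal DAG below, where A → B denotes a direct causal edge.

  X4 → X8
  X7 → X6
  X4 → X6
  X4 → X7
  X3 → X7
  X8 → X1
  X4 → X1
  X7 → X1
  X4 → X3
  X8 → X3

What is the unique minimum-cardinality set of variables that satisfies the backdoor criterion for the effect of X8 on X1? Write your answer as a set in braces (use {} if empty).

{X4}

Variables eligible for adjustment (non-descendants of X8, excluding X8 and X1): {X4}.
Backdoor paths from X8 to X1:
  P1: X8 <- X4 -> X3 -> X7 -> X1
  P2: X8 <- X4 -> X7 -> X1
  P3: X8 <- X4 -> X1
  P4: X8 <- X4 -> X6 <- X7 -> X1
The empty set is not sufficient: P1 (X8 <- X4 -> X3 -> X7 -> X1) has no collider blocking it and no conditioned non-collider, so it is open.
Try {X4}:
  P1: blocked at fork node X4 ∈ conditioning set.
  P2: blocked at fork node X4 ∈ conditioning set.
  P3: blocked at fork node X4 ∈ conditioning set.
  P4: blocked at fork node X4 ∈ conditioning set.
{X4} contains no descendant of X8 and blocks every backdoor path.
{X4} is the unique smallest valid adjustment set.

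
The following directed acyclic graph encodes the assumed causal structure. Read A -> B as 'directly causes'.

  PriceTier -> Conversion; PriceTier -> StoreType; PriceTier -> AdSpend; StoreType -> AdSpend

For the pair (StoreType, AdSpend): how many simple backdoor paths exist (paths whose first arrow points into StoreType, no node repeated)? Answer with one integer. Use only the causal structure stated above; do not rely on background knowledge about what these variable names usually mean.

A backdoor path from StoreType to AdSpend is any simple undirected path whose first edge points into StoreType (i.e. leaves StoreType via a parent).
Parents of StoreType: {PriceTier}.
Enumerating:
  P1: StoreType <- PriceTier -> AdSpend
That exhausts the simple backdoor paths. Count: 1.

1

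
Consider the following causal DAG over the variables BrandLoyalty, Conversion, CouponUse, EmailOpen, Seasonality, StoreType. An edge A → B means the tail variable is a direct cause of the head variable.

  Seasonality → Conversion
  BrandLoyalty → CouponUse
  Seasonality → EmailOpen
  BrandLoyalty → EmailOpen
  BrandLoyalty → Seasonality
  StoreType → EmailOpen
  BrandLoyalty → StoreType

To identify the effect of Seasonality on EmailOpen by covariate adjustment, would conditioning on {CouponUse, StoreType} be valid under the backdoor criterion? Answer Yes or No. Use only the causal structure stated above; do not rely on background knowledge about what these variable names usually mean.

No

Backdoor paths from Seasonality to EmailOpen (paths whose first edge points into Seasonality):
  P1: Seasonality <- BrandLoyalty -> StoreType -> EmailOpen
  P2: Seasonality <- BrandLoyalty -> EmailOpen
Condition 1 (no descendant of Seasonality in the set): holds — descendants of Seasonality are {Conversion, EmailOpen}; none are in {CouponUse, StoreType}.
Condition 2 (every backdoor path blocked by {CouponUse, StoreType}):
  P1: blocked at chain node StoreType ∈ conditioning set.
  P2: open — no interior node is in the conditioning set.
{CouponUse, StoreType} does not satisfy the backdoor criterion.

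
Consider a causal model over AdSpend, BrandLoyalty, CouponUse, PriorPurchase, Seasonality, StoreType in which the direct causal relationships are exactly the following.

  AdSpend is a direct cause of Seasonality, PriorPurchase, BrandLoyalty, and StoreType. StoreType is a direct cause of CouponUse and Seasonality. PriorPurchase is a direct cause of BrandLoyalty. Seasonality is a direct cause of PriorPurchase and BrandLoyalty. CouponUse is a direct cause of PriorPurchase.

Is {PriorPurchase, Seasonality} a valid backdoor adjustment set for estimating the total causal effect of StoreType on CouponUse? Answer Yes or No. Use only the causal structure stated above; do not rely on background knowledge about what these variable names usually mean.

Backdoor paths from StoreType to CouponUse (paths whose first edge points into StoreType):
  P1: StoreType <- AdSpend -> Seasonality -> PriorPurchase <- CouponUse
  P2: StoreType <- AdSpend -> Seasonality -> BrandLoyalty <- PriorPurchase <- CouponUse
  P3: StoreType <- AdSpend -> PriorPurchase <- CouponUse
  P4: StoreType <- AdSpend -> BrandLoyalty <- Seasonality -> PriorPurchase <- CouponUse
  P5: StoreType <- AdSpend -> BrandLoyalty <- PriorPurchase <- CouponUse
Condition 1 (no descendant of StoreType in the set): FAILS — PriorPurchase and Seasonality are descendants of StoreType.
Condition 2 (every backdoor path blocked by {PriorPurchase, Seasonality}):
  P1: blocked at chain node Seasonality ∈ conditioning set.
  P2: blocked at chain node Seasonality ∈ conditioning set.
  P3: open — collider(s) PriorPurchase are conditioned on (or have a conditioned descendant) and no non-collider on the path is in the set.
  P4: blocked at collider BrandLoyalty (neither it nor any descendant is in the conditioning set).
  P5: blocked at collider BrandLoyalty (neither it nor any descendant is in the conditioning set).
{PriorPurchase, Seasonality} does not satisfy the backdoor criterion.

No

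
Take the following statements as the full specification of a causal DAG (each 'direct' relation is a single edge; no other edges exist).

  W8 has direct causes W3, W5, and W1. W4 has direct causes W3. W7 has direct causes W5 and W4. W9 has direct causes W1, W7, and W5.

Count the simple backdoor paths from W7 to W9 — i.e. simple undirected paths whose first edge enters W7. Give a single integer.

4

A backdoor path from W7 to W9 is any simple undirected path whose first edge points into W7 (i.e. leaves W7 via a parent).
Parents of W7: {W4, W5}.
Enumerating:
  P1: W7 <- W5 -> W9
  P2: W7 <- W5 -> W8 <- W1 -> W9
  P3: W7 <- W4 <- W3 -> W8 <- W5 -> W9
  P4: W7 <- W4 <- W3 -> W8 <- W1 -> W9
That exhausts the simple backdoor paths. Count: 4.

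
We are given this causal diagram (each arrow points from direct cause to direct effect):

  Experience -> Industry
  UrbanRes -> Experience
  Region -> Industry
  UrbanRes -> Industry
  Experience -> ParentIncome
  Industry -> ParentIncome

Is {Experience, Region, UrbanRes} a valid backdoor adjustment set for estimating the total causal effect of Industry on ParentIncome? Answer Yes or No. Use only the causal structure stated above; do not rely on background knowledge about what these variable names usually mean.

Yes

Backdoor paths from Industry to ParentIncome (paths whose first edge points into Industry):
  P1: Industry <- UrbanRes -> Experience -> ParentIncome
  P2: Industry <- Experience -> ParentIncome
Condition 1 (no descendant of Industry in the set): holds — descendants of Industry are {ParentIncome}; none are in {Experience, Region, UrbanRes}.
Condition 2 (every backdoor path blocked by {Experience, Region, UrbanRes}):
  P1: blocked at fork node UrbanRes ∈ conditioning set.
  P2: blocked at fork node Experience ∈ conditioning set.
{Experience, Region, UrbanRes} satisfies the backdoor criterion.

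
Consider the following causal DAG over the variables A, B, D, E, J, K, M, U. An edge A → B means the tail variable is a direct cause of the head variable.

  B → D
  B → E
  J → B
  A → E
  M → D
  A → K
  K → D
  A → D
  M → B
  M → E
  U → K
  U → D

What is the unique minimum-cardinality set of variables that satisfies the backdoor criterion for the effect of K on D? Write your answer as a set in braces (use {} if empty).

{A, U}

Variables eligible for adjustment (non-descendants of K, excluding K and D): {A, B, E, J, M, U}.
Backdoor paths from K to D:
  P1: K <- U -> D
  P2: K <- A -> E <- M -> B -> D
  P3: K <- A -> E <- M -> D
  P4: K <- A -> E <- B <- M -> D
  P5: K <- A -> E <- B -> D
  P6: K <- A -> D
The empty set is not sufficient: P1 (K <- U -> D) has no collider blocking it and no conditioned non-collider, so it is open.
Try {A, U}:
  P1: blocked at fork node U ∈ conditioning set.
  P2: blocked at fork node A ∈ conditioning set.
  P3: blocked at fork node A ∈ conditioning set.
  P4: blocked at fork node A ∈ conditioning set.
  P5: blocked at fork node A ∈ conditioning set.
  P6: blocked at fork node A ∈ conditioning set.
{A, U} contains no descendant of K and blocks every backdoor path.
Every element of {A, U} is needed (dropping A leaves P6 open; dropping U leaves P1 open), so no proper subset is valid.
Among all size-2 subsets of the eligible variables, only {A, U} blocks every backdoor path, so it is the unique smallest valid adjustment set.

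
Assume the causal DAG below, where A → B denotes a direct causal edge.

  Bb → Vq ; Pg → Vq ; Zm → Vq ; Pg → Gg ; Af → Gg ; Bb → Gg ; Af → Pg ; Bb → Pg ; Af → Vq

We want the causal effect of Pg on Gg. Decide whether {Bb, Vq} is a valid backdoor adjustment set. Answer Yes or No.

Backdoor paths from Pg to Gg (paths whose first edge points into Pg):
  P1: Pg <- Af -> Vq <- Bb -> Gg
  P2: Pg <- Af -> Gg
  P3: Pg <- Bb -> Vq <- Af -> Gg
  P4: Pg <- Bb -> Gg
Condition 1 (no descendant of Pg in the set): FAILS — Vq is a descendant of Pg.
Condition 2 (every backdoor path blocked by {Bb, Vq}):
  P1: blocked at fork node Bb ∈ conditioning set.
  P2: open — no interior node is in the conditioning set.
  P3: blocked at fork node Bb ∈ conditioning set.
  P4: blocked at fork node Bb ∈ conditioning set.
{Bb, Vq} does not satisfy the backdoor criterion.

No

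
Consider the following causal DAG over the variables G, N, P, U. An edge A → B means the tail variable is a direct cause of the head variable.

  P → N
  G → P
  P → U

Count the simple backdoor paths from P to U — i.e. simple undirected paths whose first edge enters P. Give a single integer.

0

A backdoor path from P to U is any simple undirected path whose first edge points into P (i.e. leaves P via a parent).
Parents of P: {G}.
No simple path from any parent of P reaches U without revisiting P, so there are no backdoor paths.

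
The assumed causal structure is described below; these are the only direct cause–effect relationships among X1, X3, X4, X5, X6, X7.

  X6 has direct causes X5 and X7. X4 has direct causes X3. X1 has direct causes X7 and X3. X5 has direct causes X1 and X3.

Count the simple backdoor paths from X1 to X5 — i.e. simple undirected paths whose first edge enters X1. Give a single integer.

2

A backdoor path from X1 to X5 is any simple undirected path whose first edge points into X1 (i.e. leaves X1 via a parent).
Parents of X1: {X3, X7}.
Enumerating:
  P1: X1 <- X3 -> X5
  P2: X1 <- X7 -> X6 <- X5
That exhausts the simple backdoor paths. Count: 2.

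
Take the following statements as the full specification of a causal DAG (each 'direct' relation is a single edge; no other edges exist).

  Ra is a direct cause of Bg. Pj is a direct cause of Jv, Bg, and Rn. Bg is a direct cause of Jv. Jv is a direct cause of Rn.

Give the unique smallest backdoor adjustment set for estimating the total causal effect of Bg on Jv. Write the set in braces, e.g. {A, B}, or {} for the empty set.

Variables eligible for adjustment (non-descendants of Bg, excluding Bg and Jv): {Pj, Ra}.
Backdoor paths from Bg to Jv:
  P1: Bg <- Pj -> Jv
  P2: Bg <- Pj -> Rn <- Jv
The empty set is not sufficient: P1 (Bg <- Pj -> Jv) has no collider blocking it and no conditioned non-collider, so it is open.
Try {Pj}:
  P1: blocked at fork node Pj ∈ conditioning set.
  P2: blocked at fork node Pj ∈ conditioning set.
{Pj} contains no descendant of Bg and blocks every backdoor path.
No other singleton works — e.g. {Ra} leaves P1 open — so {Pj} is the unique smallest valid adjustment set.

{Pj}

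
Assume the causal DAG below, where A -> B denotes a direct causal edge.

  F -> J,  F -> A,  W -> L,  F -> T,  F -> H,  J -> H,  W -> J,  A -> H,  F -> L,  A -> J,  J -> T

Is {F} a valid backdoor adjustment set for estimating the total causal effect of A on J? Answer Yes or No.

Backdoor paths from A to J (paths whose first edge points into A):
  P1: A <- F -> J
  P2: A <- F -> H <- J
  P3: A <- F -> T <- J
  P4: A <- F -> L <- W -> J
Condition 1 (no descendant of A in the set): holds — descendants of A are {H, J, T}; none are in {F}.
Condition 2 (every backdoor path blocked by {F}):
  P1: blocked at fork node F ∈ conditioning set.
  P2: blocked at fork node F ∈ conditioning set.
  P3: blocked at fork node F ∈ conditioning set.
  P4: blocked at fork node F ∈ conditioning set.
{F} satisfies the backdoor criterion.

Yes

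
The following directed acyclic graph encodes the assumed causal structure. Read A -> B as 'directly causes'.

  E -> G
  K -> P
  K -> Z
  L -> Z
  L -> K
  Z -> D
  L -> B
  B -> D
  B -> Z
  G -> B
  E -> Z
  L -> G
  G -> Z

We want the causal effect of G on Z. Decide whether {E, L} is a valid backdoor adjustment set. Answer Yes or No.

Backdoor paths from G to Z (paths whose first edge points into G):
  P1: G <- L -> K -> Z
  P2: G <- L -> B -> Z
  P3: G <- L -> B -> D <- Z
  P4: G <- L -> Z
  P5: G <- E -> Z
Condition 1 (no descendant of G in the set): holds — descendants of G are {B, D, Z}; none are in {E, L}.
Condition 2 (every backdoor path blocked by {E, L}):
  P1: blocked at fork node L ∈ conditioning set.
  P2: blocked at fork node L ∈ conditioning set.
  P3: blocked at fork node L ∈ conditioning set.
  P4: blocked at fork node L ∈ conditioning set.
  P5: blocked at fork node E ∈ conditioning set.
{E, L} satisfies the backdoor criterion.

Yes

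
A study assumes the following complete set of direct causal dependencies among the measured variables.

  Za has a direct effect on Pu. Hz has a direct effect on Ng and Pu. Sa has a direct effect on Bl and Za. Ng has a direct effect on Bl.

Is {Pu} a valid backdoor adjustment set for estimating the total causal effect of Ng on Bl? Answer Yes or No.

No

Backdoor paths from Ng to Bl (paths whose first edge points into Ng):
  P1: Ng <- Hz -> Pu <- Za <- Sa -> Bl
Condition 1 (no descendant of Ng in the set): holds — descendants of Ng are {Bl}; none are in {Pu}.
Condition 2 (every backdoor path blocked by {Pu}):
  P1: open — collider(s) Pu are conditioned on (or have a conditioned descendant) and no non-collider on the path is in the set.
{Pu} does not satisfy the backdoor criterion.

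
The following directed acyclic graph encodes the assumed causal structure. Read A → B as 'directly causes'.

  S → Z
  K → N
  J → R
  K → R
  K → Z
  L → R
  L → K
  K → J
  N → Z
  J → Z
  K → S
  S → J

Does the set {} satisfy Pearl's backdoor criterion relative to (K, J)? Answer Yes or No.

Backdoor paths from K to J (paths whose first edge points into K):
  P1: K <- L -> R <- J
Condition 1 (no descendant of K in the set): holds — descendants of K are {J, N, R, S, Z}; none are in {}.
Condition 2 (every backdoor path blocked by {}):
  P1: blocked at collider R (neither it nor any descendant is in the conditioning set).
{} satisfies the backdoor criterion.

Yes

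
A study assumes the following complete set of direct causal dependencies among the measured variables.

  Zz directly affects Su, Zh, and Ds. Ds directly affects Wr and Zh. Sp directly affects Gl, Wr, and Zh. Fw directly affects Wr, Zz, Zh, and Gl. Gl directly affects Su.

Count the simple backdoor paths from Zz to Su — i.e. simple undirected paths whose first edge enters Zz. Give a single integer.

A backdoor path from Zz to Su is any simple undirected path whose first edge points into Zz (i.e. leaves Zz via a parent).
Parents of Zz: {Fw}.
Enumerating:
  P1: Zz <- Fw -> Gl -> Su
  P2: Zz <- Fw -> Wr <- Sp -> Gl -> Su
  P3: Zz <- Fw -> Wr <- Ds -> Zh <- Sp -> Gl -> Su
  P4: Zz <- Fw -> Zh <- Sp -> Gl -> Su
  P5: Zz <- Fw -> Zh <- Ds -> Wr <- Sp -> Gl -> Su
That exhausts the simple backdoor paths. Count: 5.

5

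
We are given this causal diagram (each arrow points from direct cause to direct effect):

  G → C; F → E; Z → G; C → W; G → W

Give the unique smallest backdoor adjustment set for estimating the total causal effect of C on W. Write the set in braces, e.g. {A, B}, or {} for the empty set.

{G}

Variables eligible for adjustment (non-descendants of C, excluding C and W): {E, F, G, Z}.
Backdoor paths from C to W:
  P1: C <- G -> W
The empty set is not sufficient: P1 (C <- G -> W) has no collider blocking it and no conditioned non-collider, so it is open.
Try {G}:
  P1: blocked at fork node G ∈ conditioning set.
{G} contains no descendant of C and blocks every backdoor path.
No other singleton works — e.g. {Z} leaves P1 open — so {G} is the unique smallest valid adjustment set.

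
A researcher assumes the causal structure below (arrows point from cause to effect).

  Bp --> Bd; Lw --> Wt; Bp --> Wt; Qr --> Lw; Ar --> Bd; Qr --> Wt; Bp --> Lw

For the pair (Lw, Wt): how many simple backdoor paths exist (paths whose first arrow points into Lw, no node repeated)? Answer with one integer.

A backdoor path from Lw to Wt is any simple undirected path whose first edge points into Lw (i.e. leaves Lw via a parent).
Parents of Lw: {Bp, Qr}.
Enumerating:
  P1: Lw <- Bp -> Wt
  P2: Lw <- Qr -> Wt
That exhausts the simple backdoor paths. Count: 2.

2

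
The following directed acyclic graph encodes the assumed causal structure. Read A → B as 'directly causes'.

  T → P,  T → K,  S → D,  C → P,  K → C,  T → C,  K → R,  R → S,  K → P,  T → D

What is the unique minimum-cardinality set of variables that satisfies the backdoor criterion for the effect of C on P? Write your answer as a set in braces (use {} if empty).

Variables eligible for adjustment (non-descendants of C, excluding C and P): {D, K, R, S, T}.
Backdoor paths from C to P:
  P1: C <- T -> K -> P
  P2: C <- T -> P
  P3: C <- T -> D <- S <- R <- K -> P
  P4: C <- K <- T -> P
  P5: C <- K -> P
  P6: C <- K -> R -> S -> D <- T -> P
The empty set is not sufficient: P1 (C <- T -> K -> P) has no collider blocking it and no conditioned non-collider, so it is open.
Try {K, T}:
  P1: blocked at fork node T ∈ conditioning set.
  P2: blocked at fork node T ∈ conditioning set.
  P3: blocked at fork node T ∈ conditioning set.
  P4: blocked at chain node K ∈ conditioning set.
  P5: blocked at fork node K ∈ conditioning set.
  P6: blocked at fork node K ∈ conditioning set.
{K, T} contains no descendant of C and blocks every backdoor path.
Every element of {K, T} is needed (dropping K leaves P5 open; dropping T leaves P2 open), so no proper subset is valid.
Among all size-2 subsets of the eligible variables, only {K, T} blocks every backdoor path, so it is the unique smallest valid adjustment set.

{K, T}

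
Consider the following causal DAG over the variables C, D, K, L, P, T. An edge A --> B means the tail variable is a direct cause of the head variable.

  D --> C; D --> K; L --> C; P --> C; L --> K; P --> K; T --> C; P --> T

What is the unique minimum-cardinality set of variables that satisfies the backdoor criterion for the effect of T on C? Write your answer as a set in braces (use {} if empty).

{P}

Variables eligible for adjustment (non-descendants of T, excluding T and C): {D, K, L, P}.
Backdoor paths from T to C:
  P1: T <- P -> C
  P2: T <- P -> K <- L -> C
  P3: T <- P -> K <- D -> C
The empty set is not sufficient: P1 (T <- P -> C) has no collider blocking it and no conditioned non-collider, so it is open.
Try {P}:
  P1: blocked at fork node P ∈ conditioning set.
  P2: blocked at fork node P ∈ conditioning set.
  P3: blocked at fork node P ∈ conditioning set.
{P} contains no descendant of T and blocks every backdoor path.
No other singleton works — e.g. {L} leaves P1 open — so {P} is the unique smallest valid adjustment set.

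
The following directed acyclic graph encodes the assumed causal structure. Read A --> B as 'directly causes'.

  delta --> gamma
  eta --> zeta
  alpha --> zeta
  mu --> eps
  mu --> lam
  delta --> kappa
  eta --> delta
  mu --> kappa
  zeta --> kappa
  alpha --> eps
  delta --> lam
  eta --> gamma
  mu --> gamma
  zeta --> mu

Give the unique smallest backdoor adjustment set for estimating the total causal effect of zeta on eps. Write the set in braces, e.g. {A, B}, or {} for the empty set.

{alpha}

Variables eligible for adjustment (non-descendants of zeta, excluding zeta and eps): {alpha, delta, eta}.
Backdoor paths from zeta to eps:
  P1: zeta <- eta -> delta -> kappa <- mu -> eps
  P2: zeta <- eta -> delta -> lam <- mu -> eps
  P3: zeta <- eta -> delta -> gamma <- mu -> eps
  P4: zeta <- eta -> gamma <- mu -> eps
  P5: zeta <- eta -> gamma <- delta -> kappa <- mu -> eps
  P6: zeta <- eta -> gamma <- delta -> lam <- mu -> eps
  P7: zeta <- alpha -> eps
The empty set is not sufficient: P7 (zeta <- alpha -> eps) has no collider blocking it and no conditioned non-collider, so it is open.
Try {alpha}:
  P1: blocked at collider kappa (neither it nor any descendant is in the conditioning set).
  P2: blocked at collider lam (neither it nor any descendant is in the conditioning set).
  P3: blocked at collider gamma (neither it nor any descendant is in the conditioning set).
  P4: blocked at collider gamma (neither it nor any descendant is in the conditioning set).
  P5: blocked at collider gamma (neither it nor any descendant is in the conditioning set).
  P6: blocked at collider gamma (neither it nor any descendant is in the conditioning set).
  P7: blocked at fork node alpha ∈ conditioning set.
{alpha} contains no descendant of zeta and blocks every backdoor path.
No other singleton works — e.g. {eta} leaves P7 open — so {alpha} is the unique smallest valid adjustment set.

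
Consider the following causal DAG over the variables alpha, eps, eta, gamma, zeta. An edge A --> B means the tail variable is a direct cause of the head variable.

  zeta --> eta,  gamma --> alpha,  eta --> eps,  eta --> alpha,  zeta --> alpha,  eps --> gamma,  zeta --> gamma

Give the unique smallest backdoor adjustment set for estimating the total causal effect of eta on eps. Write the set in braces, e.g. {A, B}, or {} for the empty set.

{}

Variables eligible for adjustment (non-descendants of eta, excluding eta and eps): {zeta}.
Backdoor paths from eta to eps:
  P1: eta <- zeta -> gamma <- eps
  P2: eta <- zeta -> alpha <- gamma <- eps
Each backdoor path contains an unconditioned collider, so every path is already blocked with the empty conditioning set:
  P1: blocked at collider gamma (neither it nor any descendant is in the conditioning set).
  P2: blocked at collider alpha (neither it nor any descendant is in the conditioning set).
The empty set is therefore the unique smallest valid set.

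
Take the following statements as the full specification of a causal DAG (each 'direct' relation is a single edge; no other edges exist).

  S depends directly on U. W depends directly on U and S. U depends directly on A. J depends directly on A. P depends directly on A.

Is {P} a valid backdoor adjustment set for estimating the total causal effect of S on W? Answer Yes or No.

Backdoor paths from S to W (paths whose first edge points into S):
  P1: S <- U -> W
Condition 1 (no descendant of S in the set): holds — descendants of S are {W}; none are in {P}.
Condition 2 (every backdoor path blocked by {P}):
  P1: open — no interior node is in the conditioning set.
{P} does not satisfy the backdoor criterion.

No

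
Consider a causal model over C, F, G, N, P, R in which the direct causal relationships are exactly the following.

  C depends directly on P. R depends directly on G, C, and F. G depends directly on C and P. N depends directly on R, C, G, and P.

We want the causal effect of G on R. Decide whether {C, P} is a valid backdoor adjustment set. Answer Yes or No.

Yes

Backdoor paths from G to R (paths whose first edge points into G):
  P1: G <- P -> C -> R
  P2: G <- P -> C -> N <- R
  P3: G <- P -> N <- C -> R
  P4: G <- P -> N <- R
  P5: G <- C <- P -> N <- R
  P6: G <- C -> R
  P7: G <- C -> N <- R
Condition 1 (no descendant of G in the set): holds — descendants of G are {N, R}; none are in {C, P}.
Condition 2 (every backdoor path blocked by {C, P}):
  P1: blocked at fork node P ∈ conditioning set.
  P2: blocked at fork node P ∈ conditioning set.
  P3: blocked at fork node P ∈ conditioning set.
  P4: blocked at fork node P ∈ conditioning set.
  P5: blocked at chain node C ∈ conditioning set.
  P6: blocked at fork node C ∈ conditioning set.
  P7: blocked at fork node C ∈ conditioning set.
{C, P} satisfies the backdoor criterion.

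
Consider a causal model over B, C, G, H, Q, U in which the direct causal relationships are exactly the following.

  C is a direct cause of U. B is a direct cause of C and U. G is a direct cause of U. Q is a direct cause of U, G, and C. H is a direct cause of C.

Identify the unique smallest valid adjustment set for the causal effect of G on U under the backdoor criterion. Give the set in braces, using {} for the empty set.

Variables eligible for adjustment (non-descendants of G, excluding G and U): {B, C, H, Q}.
Backdoor paths from G to U:
  P1: G <- Q -> C <- B -> U
  P2: G <- Q -> C -> U
  P3: G <- Q -> U
The empty set is not sufficient: P2 (G <- Q -> C -> U) has no collider blocking it and no conditioned non-collider, so it is open.
Try {Q}:
  P1: blocked at fork node Q ∈ conditioning set.
  P2: blocked at fork node Q ∈ conditioning set.
  P3: blocked at fork node Q ∈ conditioning set.
{Q} contains no descendant of G and blocks every backdoor path.
No other singleton works — e.g. {B} leaves P2 open — so {Q} is the unique smallest valid adjustment set.

{Q}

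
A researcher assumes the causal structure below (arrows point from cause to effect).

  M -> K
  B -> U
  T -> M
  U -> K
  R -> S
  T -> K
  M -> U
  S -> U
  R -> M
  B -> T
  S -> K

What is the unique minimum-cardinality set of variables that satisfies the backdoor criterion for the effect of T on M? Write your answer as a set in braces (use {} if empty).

{}

Variables eligible for adjustment (non-descendants of T, excluding T and M): {B, R, S}.
Backdoor paths from T to M:
  P1: T <- B -> U <- M
  P2: T <- B -> U <- S <- R -> M
  P3: T <- B -> U <- S -> K <- M
  P4: T <- B -> U -> K <- M
  P5: T <- B -> U -> K <- S <- R -> M
Each backdoor path contains an unconditioned collider, so every path is already blocked with the empty conditioning set:
  P1: blocked at collider U (neither it nor any descendant is in the conditioning set).
  P2: blocked at collider U (neither it nor any descendant is in the conditioning set).
  P3: blocked at collider U (neither it nor any descendant is in the conditioning set).
  P4: blocked at collider K (neither it nor any descendant is in the conditioning set).
  P5: blocked at collider K (neither it nor any descendant is in the conditioning set).
The empty set is therefore the unique smallest valid set.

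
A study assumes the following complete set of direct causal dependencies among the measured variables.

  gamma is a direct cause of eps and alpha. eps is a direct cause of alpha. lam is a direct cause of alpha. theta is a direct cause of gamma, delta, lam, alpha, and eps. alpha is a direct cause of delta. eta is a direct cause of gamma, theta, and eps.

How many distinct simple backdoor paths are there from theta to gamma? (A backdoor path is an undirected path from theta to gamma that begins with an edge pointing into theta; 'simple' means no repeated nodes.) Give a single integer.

3

A backdoor path from theta to gamma is any simple undirected path whose first edge points into theta (i.e. leaves theta via a parent).
Parents of theta: {eta}.
Enumerating:
  P1: theta <- eta -> gamma
  P2: theta <- eta -> eps <- gamma
  P3: theta <- eta -> eps -> alpha <- gamma
That exhausts the simple backdoor paths. Count: 3.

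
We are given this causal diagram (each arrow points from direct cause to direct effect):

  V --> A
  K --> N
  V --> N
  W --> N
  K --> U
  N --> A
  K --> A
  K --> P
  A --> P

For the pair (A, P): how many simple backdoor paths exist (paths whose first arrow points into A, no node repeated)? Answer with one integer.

A backdoor path from A to P is any simple undirected path whose first edge points into A (i.e. leaves A via a parent).
Parents of A: {K, N, V}.
Enumerating:
  P1: A <- K -> P
  P2: A <- V -> N <- K -> P
  P3: A <- N <- K -> P
That exhausts the simple backdoor paths. Count: 3.

3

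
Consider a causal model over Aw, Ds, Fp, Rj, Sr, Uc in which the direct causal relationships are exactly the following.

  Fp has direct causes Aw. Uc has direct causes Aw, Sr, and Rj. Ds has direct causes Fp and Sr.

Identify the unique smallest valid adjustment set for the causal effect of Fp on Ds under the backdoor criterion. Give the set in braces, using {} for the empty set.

Variables eligible for adjustment (non-descendants of Fp, excluding Fp and Ds): {Aw, Rj, Sr, Uc}.
Backdoor paths from Fp to Ds:
  P1: Fp <- Aw -> Uc <- Sr -> Ds
Each backdoor path contains an unconditioned collider, so every path is already blocked with the empty conditioning set:
  P1: blocked at collider Uc (neither it nor any descendant is in the conditioning set).
The empty set is therefore the unique smallest valid set.

{}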